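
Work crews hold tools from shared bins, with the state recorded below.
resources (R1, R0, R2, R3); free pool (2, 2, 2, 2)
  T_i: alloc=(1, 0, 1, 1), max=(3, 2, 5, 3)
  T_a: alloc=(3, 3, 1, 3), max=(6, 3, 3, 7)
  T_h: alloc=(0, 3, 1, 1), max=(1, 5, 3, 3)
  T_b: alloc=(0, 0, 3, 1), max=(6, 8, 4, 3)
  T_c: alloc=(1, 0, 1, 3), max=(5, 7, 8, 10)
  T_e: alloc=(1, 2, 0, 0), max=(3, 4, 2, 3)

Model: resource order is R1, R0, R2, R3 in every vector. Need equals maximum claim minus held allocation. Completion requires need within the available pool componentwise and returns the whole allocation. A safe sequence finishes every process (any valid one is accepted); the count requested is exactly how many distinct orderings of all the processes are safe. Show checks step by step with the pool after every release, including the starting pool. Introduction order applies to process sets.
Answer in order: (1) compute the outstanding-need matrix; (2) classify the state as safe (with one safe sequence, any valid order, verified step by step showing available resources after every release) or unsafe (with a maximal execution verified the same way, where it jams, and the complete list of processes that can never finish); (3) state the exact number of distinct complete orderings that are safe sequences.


(1) Need matrix, components ordered R1, R0, R2, R3:
  T_i: (2, 2, 4, 2)
  T_a: (3, 0, 2, 4)
  T_h: (1, 2, 2, 2)
  T_b: (6, 8, 1, 2)
  T_c: (4, 7, 7, 7)
  T_e: (2, 2, 2, 3)
(2) UNSAFE.
Key observation: after T_h, T_e the pool peaks at (3, 7, 3, 3), and each blocked process is short somewhere: T_i on R2; T_a on R3; T_b on R1, R0; T_c on R1, R2, R3.
A maximal execution: T_h, T_e — then nothing else fits. Verifying each step:
  pool = (2, 2, 2, 2)
  T_h needs (1, 2, 2, 2) <= (2, 2, 2, 2) -> finishes; pool += (0, 3, 1, 1) = (2, 5, 3, 3)
  T_e needs (2, 2, 2, 3) <= (2, 5, 3, 3) -> finishes; pool += (1, 2, 0, 0) = (3, 7, 3, 3)
  blocked: T_i wants (2, 2, 4, 2), pool (3, 7, 3, 3) — not enough R2
  blocked: T_a wants (3, 0, 2, 4), pool (3, 7, 3, 3) — not enough R3
  blocked: T_b wants (6, 8, 1, 2), pool (3, 7, 3, 3) — not enough R1 and R0
  blocked: T_c wants (4, 7, 7, 7), pool (3, 7, 3, 3) — not enough R1, R2 and R3
Never able to finish: T_i, T_a, T_b and T_c.
(3) Exactly 0 of the possible complete orderings are safe sequences.


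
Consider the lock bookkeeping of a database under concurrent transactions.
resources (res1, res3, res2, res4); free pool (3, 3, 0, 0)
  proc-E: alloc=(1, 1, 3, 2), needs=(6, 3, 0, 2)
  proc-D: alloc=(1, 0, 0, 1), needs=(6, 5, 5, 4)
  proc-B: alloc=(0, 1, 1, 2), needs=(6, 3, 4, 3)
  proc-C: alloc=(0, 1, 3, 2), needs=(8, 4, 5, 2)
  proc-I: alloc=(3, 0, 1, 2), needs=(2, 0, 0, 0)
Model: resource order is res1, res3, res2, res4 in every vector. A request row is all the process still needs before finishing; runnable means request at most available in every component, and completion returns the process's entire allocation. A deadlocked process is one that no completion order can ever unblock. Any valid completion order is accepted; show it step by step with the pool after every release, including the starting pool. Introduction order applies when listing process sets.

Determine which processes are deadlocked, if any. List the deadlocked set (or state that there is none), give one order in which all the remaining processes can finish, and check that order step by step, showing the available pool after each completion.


Nothing here is deadlocked.
Key observation: the pool covers proc-I at once, and every later process fits after earlier releases.
One completion order for the rest: proc-I, proc-E, proc-B, proc-D, proc-C. Step-by-step check:
  pool = (3, 3, 0, 0)
  proc-I: need (2, 0, 0, 0) fits (3, 3, 0, 0); releases (3, 0, 1, 2), pool now (6, 3, 1, 2)
  proc-E: need (6, 3, 0, 2) fits (6, 3, 1, 2); releases (1, 1, 3, 2), pool now (7, 4, 4, 4)
  proc-B: need (6, 3, 4, 3) fits (7, 4, 4, 4); releases (0, 1, 1, 2), pool now (7, 5, 5, 6)
  proc-D: need (6, 5, 5, 4) fits (7, 5, 5, 6); releases (1, 0, 0, 1), pool now (8, 5, 5, 7)
  proc-C: need (8, 4, 5, 2) fits (8, 5, 5, 7); releases (0, 1, 3, 2), pool now (8, 6, 8, 9)


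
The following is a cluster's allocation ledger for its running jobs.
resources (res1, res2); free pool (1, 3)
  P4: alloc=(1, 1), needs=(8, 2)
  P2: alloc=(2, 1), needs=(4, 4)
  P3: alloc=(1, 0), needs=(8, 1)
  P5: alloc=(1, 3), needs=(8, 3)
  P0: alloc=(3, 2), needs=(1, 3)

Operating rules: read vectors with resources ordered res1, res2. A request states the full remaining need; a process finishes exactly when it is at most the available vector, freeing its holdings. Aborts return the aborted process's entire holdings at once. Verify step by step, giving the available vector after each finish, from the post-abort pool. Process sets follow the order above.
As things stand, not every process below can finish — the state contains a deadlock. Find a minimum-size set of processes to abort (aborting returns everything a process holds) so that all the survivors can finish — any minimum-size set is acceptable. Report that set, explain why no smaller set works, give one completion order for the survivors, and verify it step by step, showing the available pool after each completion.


Abort P3 and P5.
Key observation: P4 had no path to completion before; after the abort of P3 and P5 ((2, 3) returned), step 3 is where it fits.
Minimality, checking each single-abort alternative: P4 alone leaves P3 blocked (short on res1); P2 alone leaves P4 blocked (short on res1); P3 alone leaves P4 blocked (short on res1); P5 alone leaves P4 blocked (short on res1); P0 alone leaves P4 blocked (short on res1).
The survivors complete as P0, P2, P4. Check, step by step (starting from the post-abort pool):
  pool = (3, 6)
  P0 needs (1, 3) <= (3, 6) -> finishes; pool += (3, 2) = (6, 8)
  P2 needs (4, 4) <= (6, 8) -> finishes; pool += (2, 1) = (8, 9)
  P4 needs (8, 2) <= (8, 9) -> finishes; pool += (1, 1) = (9, 10)


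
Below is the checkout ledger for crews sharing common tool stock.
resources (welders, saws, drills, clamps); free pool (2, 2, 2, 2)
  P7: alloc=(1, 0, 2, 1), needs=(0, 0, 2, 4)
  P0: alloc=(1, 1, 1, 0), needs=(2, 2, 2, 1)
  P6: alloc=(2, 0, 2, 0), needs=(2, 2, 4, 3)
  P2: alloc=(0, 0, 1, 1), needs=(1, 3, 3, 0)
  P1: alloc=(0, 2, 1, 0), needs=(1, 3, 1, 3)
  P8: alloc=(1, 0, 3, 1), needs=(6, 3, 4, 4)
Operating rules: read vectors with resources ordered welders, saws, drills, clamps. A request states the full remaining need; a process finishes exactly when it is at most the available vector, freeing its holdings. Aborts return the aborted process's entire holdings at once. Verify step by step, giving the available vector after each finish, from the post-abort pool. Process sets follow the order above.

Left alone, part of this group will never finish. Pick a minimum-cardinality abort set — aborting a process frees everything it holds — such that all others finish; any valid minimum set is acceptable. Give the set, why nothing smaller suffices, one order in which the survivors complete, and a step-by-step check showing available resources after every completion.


The answer: abort P7.
Key observation: P8 had no path to completion before; after the abort of P7 ((1, 0, 2, 1) returned), step 4 is where it fits.
No smaller set exists: with zero aborts the deadlock remains.
Survivors finish in the order: P0, P2, P6, P8, P1. Check, step by step (pool after the aborts first):
  pool = (3, 2, 4, 3)
  P0 needs (2, 2, 2, 1) <= (3, 2, 4, 3) -> finishes; pool += (1, 1, 1, 0) = (4, 3, 5, 3)
  P2 needs (1, 3, 3, 0) <= (4, 3, 5, 3) -> finishes; pool += (0, 0, 1, 1) = (4, 3, 6, 4)
  P6 needs (2, 2, 4, 3) <= (4, 3, 6, 4) -> finishes; pool += (2, 0, 2, 0) = (6, 3, 8, 4)
  P8 needs (6, 3, 4, 4) <= (6, 3, 8, 4) -> finishes; pool += (1, 0, 3, 1) = (7, 3, 11, 5)
  P1 needs (1, 3, 1, 3) <= (7, 3, 11, 5) -> finishes; pool += (0, 2, 1, 0) = (7, 5, 12, 5)


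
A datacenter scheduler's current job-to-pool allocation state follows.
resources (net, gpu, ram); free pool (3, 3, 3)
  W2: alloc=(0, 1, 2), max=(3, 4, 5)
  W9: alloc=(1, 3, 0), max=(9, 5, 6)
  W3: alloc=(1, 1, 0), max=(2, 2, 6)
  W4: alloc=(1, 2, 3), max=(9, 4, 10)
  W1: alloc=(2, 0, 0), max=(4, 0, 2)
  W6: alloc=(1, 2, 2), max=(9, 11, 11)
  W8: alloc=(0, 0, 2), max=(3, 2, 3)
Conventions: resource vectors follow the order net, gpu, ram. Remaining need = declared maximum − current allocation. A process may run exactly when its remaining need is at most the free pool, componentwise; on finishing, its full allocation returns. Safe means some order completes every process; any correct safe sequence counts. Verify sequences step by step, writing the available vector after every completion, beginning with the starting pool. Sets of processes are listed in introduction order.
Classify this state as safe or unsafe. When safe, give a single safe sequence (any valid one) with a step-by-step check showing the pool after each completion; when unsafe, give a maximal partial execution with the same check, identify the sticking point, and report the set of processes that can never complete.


UNSAFE — no complete ordering exists.
Key observation: the wall is net: completing W2, W8, W1, W3 brings the pool only to (6, 5, 7), and all the rest need more.
A maximal execution: W2, W8, W1, W3 — then nothing else fits. Walking it through:
  pool = (3, 3, 3)
  W2: need (3, 3, 3) fits (3, 3, 3); releases (0, 1, 2), pool now (3, 4, 5)
  W8: need (3, 2, 1) fits (3, 4, 5); releases (0, 0, 2), pool now (3, 4, 7)
  W1: need (2, 0, 2) fits (3, 4, 7); releases (2, 0, 0), pool now (5, 4, 7)
  W3: need (1, 1, 6) fits (5, 4, 7); releases (1, 1, 0), pool now (6, 5, 7)
  W9 cannot run: need (8, 2, 6) vs free (6, 5, 7) (insufficient net)
  W4 cannot run: need (8, 2, 7) vs free (6, 5, 7) (insufficient net)
  W6 cannot run: need (8, 9, 9) vs free (6, 5, 7) (insufficient net, gpu and ram)
Processes that can never finish: W9, W4 and W6.


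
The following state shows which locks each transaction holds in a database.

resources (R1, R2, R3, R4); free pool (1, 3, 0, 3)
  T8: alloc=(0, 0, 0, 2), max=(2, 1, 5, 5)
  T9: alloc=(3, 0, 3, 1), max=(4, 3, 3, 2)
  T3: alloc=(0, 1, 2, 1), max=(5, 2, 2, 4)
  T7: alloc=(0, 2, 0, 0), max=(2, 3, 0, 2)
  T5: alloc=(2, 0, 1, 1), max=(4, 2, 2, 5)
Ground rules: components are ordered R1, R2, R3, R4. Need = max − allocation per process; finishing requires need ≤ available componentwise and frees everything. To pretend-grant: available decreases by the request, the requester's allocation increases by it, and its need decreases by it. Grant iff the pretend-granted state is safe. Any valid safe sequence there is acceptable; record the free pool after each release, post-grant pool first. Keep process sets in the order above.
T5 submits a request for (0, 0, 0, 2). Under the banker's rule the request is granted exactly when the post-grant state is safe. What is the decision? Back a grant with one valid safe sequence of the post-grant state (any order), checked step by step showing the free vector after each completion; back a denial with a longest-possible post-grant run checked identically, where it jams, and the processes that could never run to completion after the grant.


GRANT: granting preserves safety; a valid post-grant sequence is T9, T5, T3, T7, T8.
Key observation: the transfer keeps a workable pool ((1, 3, 0, 1)); T9 starts the safe sequence.
Verifying the post-grant state step by step:
  pool = (1, 3, 0, 1)
  T9 needs (1, 3, 0, 1) <= (1, 3, 0, 1) -> finishes; pool += (3, 0, 3, 1) = (4, 3, 3, 2)
  T5 needs (2, 2, 1, 2) <= (4, 3, 3, 2) -> finishes; pool += (2, 0, 1, 3) = (6, 3, 4, 5)
  T3 needs (5, 1, 0, 3) <= (6, 3, 4, 5) -> finishes; pool += (0, 1, 2, 1) = (6, 4, 6, 6)
  T7 needs (2, 1, 0, 2) <= (6, 4, 6, 6) -> finishes; pool += (0, 2, 0, 0) = (6, 6, 6, 6)
  T8 needs (2, 1, 5, 3) <= (6, 6, 6, 6) -> finishes; pool += (0, 0, 0, 2) = (6, 6, 6, 8)


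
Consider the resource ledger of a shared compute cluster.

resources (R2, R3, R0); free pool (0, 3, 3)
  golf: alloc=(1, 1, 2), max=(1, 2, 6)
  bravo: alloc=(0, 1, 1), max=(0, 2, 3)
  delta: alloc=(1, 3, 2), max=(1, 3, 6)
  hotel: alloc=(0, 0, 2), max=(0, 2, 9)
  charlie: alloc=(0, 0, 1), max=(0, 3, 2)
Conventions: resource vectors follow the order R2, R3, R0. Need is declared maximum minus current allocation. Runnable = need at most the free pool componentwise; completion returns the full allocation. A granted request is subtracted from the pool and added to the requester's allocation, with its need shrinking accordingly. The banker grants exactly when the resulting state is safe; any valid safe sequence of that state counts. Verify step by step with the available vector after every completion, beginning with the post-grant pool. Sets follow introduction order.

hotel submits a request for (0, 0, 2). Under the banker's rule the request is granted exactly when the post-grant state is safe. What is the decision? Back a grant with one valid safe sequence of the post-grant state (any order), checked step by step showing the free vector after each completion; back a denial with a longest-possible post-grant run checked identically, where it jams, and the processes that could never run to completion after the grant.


DENY. Granting would leave the state unsafe.
Key observation: R0 is the bottleneck — with charlie, bravo done the pool holds (0, 4, 3), short of every remaining need.
Pretend the grant happened; the run charlie, bravo goes as far as possible. Verifying each step:
  pool = (0, 3, 1)
  charlie: need (0, 3, 1) fits (0, 3, 1); releases (0, 0, 1), pool now (0, 3, 2)
  bravo: need (0, 1, 2) fits (0, 3, 2); releases (0, 1, 1), pool now (0, 4, 3)
  golf still needs (0, 1, 4) but only (0, 4, 3) is free — short on R0
  delta still needs (0, 0, 4) but only (0, 4, 3) is free — short on R0
  hotel still needs (0, 2, 5) but only (0, 4, 3) is free — short on R0
Had the request been granted, golf, delta and hotel could never finish.


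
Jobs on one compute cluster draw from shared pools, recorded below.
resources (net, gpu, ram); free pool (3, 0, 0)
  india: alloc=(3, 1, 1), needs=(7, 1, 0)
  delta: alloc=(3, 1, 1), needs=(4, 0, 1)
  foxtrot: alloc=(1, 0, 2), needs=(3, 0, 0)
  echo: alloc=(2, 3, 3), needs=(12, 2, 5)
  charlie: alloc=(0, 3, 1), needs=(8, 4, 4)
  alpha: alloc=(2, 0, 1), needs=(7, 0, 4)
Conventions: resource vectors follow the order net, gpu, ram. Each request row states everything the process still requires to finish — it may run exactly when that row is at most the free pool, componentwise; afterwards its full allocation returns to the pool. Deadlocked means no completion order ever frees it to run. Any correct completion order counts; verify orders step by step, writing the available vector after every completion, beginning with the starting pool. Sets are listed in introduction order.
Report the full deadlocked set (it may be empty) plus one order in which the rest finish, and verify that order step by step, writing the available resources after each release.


Nothing here is deadlocked.
Key observation: the pool covers foxtrot at once, and every later process fits after earlier releases.
A valid finishing order for the others: foxtrot, delta, india, alpha, echo, charlie. Verifying each step:
  pool = (3, 0, 0)
  run foxtrot (needs (3, 0, 0), free (3, 0, 0)); after release of (1, 0, 2) the pool is (4, 0, 2)
  run delta (needs (4, 0, 1), free (4, 0, 2)); after release of (3, 1, 1) the pool is (7, 1, 3)
  run india (needs (7, 1, 0), free (7, 1, 3)); after release of (3, 1, 1) the pool is (10, 2, 4)
  run alpha (needs (7, 0, 4), free (10, 2, 4)); after release of (2, 0, 1) the pool is (12, 2, 5)
  run echo (needs (12, 2, 5), free (12, 2, 5)); after release of (2, 3, 3) the pool is (14, 5, 8)
  run charlie (needs (8, 4, 4), free (14, 5, 8)); after release of (0, 3, 1) the pool is (14, 8, 9)


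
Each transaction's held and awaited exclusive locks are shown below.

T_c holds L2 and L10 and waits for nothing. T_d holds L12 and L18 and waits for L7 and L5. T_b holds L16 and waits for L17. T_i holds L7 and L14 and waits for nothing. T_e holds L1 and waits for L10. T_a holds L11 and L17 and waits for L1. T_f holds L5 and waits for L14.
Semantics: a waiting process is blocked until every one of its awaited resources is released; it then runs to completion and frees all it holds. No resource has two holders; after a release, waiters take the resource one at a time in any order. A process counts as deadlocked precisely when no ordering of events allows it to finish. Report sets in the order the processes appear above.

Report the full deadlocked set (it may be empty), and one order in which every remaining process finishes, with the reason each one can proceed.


No process is deadlocked.
Key observation: the waits form no ring: some process can always run, and its releases unblock the others one by one.
One completion order for the rest: T_c, T_i, T_e, T_f, T_d, T_a, T_b.
Verifying each step:
  T_c waits on nothing -> runs at once and releases L2 and L10
  T_i waits on nothing -> runs at once and releases L7 and L14
  T_e waits on L10 — all released -> runs and releases L1
  T_f waits on L14 — all released -> runs and releases L5
  T_d waits on L7 and L5 — all released -> runs and releases L12 and L18
  T_a waits on L1 — all released -> runs and releases L11 and L17
  T_b waits on L17 — all released -> runs and releases L16


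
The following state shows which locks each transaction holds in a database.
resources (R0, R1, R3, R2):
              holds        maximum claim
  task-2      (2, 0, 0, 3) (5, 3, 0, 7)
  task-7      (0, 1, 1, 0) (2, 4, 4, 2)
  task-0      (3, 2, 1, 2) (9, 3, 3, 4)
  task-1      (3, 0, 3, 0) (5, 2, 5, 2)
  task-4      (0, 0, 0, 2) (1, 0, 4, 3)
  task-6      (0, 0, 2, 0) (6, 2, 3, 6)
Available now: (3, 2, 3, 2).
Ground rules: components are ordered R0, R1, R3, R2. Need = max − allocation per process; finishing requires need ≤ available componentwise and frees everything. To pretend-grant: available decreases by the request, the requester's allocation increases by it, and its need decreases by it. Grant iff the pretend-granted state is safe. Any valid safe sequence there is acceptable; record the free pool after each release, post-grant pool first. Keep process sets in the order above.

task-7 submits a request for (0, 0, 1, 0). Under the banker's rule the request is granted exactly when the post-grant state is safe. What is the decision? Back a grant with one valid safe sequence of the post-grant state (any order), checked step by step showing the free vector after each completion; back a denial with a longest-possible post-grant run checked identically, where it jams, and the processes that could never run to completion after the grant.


GRANT. The post-grant state is safe; one safe sequence: task-1, task-4, task-0, task-6, task-7, task-2.
Key observation: after the grant the pool drops to (3, 2, 2, 2), which still lets task-1 finish first and unwind the rest.
Check on the post-grant state, step by step:
  pool = (3, 2, 2, 2)
  task-1: need (2, 2, 2, 2) fits (3, 2, 2, 2); releases (3, 0, 3, 0), pool now (6, 2, 5, 2)
  task-4: need (1, 0, 4, 1) fits (6, 2, 5, 2); releases (0, 0, 0, 2), pool now (6, 2, 5, 4)
  task-0: need (6, 1, 2, 2) fits (6, 2, 5, 4); releases (3, 2, 1, 2), pool now (9, 4, 6, 6)
  task-6: need (6, 2, 1, 6) fits (9, 4, 6, 6); releases (0, 0, 2, 0), pool now (9, 4, 8, 6)
  task-7: need (2, 3, 2, 2) fits (9, 4, 8, 6); releases (0, 1, 2, 0), pool now (9, 5, 10, 6)
  task-2: need (3, 3, 0, 4) fits (9, 5, 10, 6); releases (2, 0, 0, 3), pool now (11, 5, 10, 9)


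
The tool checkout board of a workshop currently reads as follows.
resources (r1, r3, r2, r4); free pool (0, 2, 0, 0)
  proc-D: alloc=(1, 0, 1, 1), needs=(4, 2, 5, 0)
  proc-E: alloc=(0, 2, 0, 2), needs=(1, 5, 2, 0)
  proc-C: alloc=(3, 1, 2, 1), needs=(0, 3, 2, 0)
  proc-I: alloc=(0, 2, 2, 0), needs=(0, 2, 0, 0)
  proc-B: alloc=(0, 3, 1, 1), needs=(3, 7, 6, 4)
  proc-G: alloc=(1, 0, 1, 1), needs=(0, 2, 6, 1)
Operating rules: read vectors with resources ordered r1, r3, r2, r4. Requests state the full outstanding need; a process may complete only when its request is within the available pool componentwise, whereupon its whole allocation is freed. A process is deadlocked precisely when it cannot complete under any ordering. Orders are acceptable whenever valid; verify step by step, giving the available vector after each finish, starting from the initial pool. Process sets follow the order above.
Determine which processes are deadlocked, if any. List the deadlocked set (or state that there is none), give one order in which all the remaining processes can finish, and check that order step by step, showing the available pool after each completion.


Deadlocked set: proc-D, proc-B and proc-G.
Key observation: the pool after proc-I, proc-C, proc-E is (3, 7, 4, 3); every surviving request exceeds it in r2, so progress ends there.
A valid finishing order for the others: proc-I, proc-C, proc-E. Walking it through:
  pool = (0, 2, 0, 0)
  proc-I: need (0, 2, 0, 0) fits (0, 2, 0, 0); releases (0, 2, 2, 0), pool now (0, 4, 2, 0)
  proc-C: need (0, 3, 2, 0) fits (0, 4, 2, 0); releases (3, 1, 2, 1), pool now (3, 5, 4, 1)
  proc-E: need (1, 5, 2, 0) fits (3, 5, 4, 1); releases (0, 2, 0, 2), pool now (3, 7, 4, 3)
The stuck group stays short no matter what:
  proc-D cannot run: need (4, 2, 5, 0) vs free (3, 7, 4, 3) (insufficient r1 and r2)
  proc-B cannot run: need (3, 7, 6, 4) vs free (3, 7, 4, 3) (insufficient r2 and r4)
  proc-G cannot run: need (0, 2, 6, 1) vs free (3, 7, 4, 3) (insufficient r2)


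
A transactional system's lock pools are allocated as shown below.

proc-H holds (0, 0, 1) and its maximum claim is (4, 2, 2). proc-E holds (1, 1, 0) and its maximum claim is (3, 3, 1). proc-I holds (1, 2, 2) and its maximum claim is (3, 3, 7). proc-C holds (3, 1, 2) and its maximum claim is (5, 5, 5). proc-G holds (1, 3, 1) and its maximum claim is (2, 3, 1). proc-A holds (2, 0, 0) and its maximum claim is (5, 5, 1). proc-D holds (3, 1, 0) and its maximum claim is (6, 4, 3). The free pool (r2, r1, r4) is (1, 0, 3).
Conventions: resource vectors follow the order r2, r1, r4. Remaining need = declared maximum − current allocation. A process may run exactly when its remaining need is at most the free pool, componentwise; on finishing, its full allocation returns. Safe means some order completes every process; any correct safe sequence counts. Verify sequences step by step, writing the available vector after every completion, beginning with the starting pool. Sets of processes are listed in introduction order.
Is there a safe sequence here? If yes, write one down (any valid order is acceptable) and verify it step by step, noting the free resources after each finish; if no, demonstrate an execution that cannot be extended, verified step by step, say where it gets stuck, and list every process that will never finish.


The state is SAFE; one workable sequence: proc-G, proc-E, proc-C, proc-H, proc-D, proc-I, proc-A.
Key observation: the first exact fit in this order is proc-G — it needs (1, 0, 0) with (1, 0, 3) free, meeting a requested resource to the last unit.
Verifying each step:
  pool = (1, 0, 3)
  proc-G needs (1, 0, 0) <= (1, 0, 3) -> finishes; pool += (1, 3, 1) = (2, 3, 4)
  proc-E needs (2, 2, 1) <= (2, 3, 4) -> finishes; pool += (1, 1, 0) = (3, 4, 4)
  proc-C needs (2, 4, 3) <= (3, 4, 4) -> finishes; pool += (3, 1, 2) = (6, 5, 6)
  proc-H needs (4, 2, 1) <= (6, 5, 6) -> finishes; pool += (0, 0, 1) = (6, 5, 7)
  proc-D needs (3, 3, 3) <= (6, 5, 7) -> finishes; pool += (3, 1, 0) = (9, 6, 7)
  proc-I needs (2, 1, 5) <= (9, 6, 7) -> finishes; pool += (1, 2, 2) = (10, 8, 9)
  proc-A needs (3, 5, 1) <= (10, 8, 9) -> finishes; pool += (2, 0, 0) = (12, 8, 9)


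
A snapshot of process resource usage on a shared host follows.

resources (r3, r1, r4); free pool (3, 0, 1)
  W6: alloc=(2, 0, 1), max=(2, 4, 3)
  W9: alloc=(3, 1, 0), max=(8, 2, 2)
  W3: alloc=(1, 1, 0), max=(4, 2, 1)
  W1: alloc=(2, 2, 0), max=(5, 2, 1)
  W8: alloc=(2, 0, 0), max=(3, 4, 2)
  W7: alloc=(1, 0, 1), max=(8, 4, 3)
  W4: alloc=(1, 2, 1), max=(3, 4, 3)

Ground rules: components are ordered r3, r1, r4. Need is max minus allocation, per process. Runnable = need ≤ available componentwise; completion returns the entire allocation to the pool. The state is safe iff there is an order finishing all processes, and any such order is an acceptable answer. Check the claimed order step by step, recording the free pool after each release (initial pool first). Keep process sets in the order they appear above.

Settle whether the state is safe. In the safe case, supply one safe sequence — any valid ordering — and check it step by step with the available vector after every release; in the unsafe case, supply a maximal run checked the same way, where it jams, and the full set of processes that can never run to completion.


UNSAFE — no complete ordering exists.
Key observation: the pool after W1, W3 is (6, 3, 1); every surviving request exceeds it in r4, so progress ends there.
The run W1, W3 cannot be extended any further. Walking it through:
  pool = (3, 0, 1)
  W1: need (3, 0, 1) fits (3, 0, 1); releases (2, 2, 0), pool now (5, 2, 1)
  W3: need (3, 1, 1) fits (5, 2, 1); releases (1, 1, 0), pool now (6, 3, 1)
  blocked: W6 wants (0, 4, 2), pool (6, 3, 1) — not enough r1 and r4
  blocked: W9 wants (5, 1, 2), pool (6, 3, 1) — not enough r4
  blocked: W8 wants (1, 4, 2), pool (6, 3, 1) — not enough r1 and r4
  blocked: W7 wants (7, 4, 2), pool (6, 3, 1) — not enough r3, r1 and r4
  blocked: W4 wants (2, 2, 2), pool (6, 3, 1) — not enough r4
Processes that can never finish: W6, W9, W8, W7 and W4.


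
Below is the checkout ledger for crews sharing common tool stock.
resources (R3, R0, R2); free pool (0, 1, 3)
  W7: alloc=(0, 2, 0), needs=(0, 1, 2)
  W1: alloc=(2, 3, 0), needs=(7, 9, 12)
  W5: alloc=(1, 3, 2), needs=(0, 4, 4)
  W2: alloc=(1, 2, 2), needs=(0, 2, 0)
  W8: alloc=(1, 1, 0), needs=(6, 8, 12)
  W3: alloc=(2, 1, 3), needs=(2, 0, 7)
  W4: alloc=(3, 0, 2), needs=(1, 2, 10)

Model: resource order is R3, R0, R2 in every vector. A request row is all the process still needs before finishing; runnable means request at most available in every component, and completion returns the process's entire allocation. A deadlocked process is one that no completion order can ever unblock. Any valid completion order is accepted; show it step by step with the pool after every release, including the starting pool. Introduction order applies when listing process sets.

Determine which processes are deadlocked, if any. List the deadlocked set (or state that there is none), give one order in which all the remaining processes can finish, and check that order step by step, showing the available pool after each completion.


No process is deadlocked.
Key observation: W7 fits the free pool immediately, and its release cascades until everyone finishes.
The rest can finish in the order W7, W2, W5, W3, W4, W8, W1. Check, step by step:
  pool = (0, 1, 3)
  W7 needs (0, 1, 2) <= (0, 1, 3) -> finishes; pool += (0, 2, 0) = (0, 3, 3)
  W2 needs (0, 2, 0) <= (0, 3, 3) -> finishes; pool += (1, 2, 2) = (1, 5, 5)
  W5 needs (0, 4, 4) <= (1, 5, 5) -> finishes; pool += (1, 3, 2) = (2, 8, 7)
  W3 needs (2, 0, 7) <= (2, 8, 7) -> finishes; pool += (2, 1, 3) = (4, 9, 10)
  W4 needs (1, 2, 10) <= (4, 9, 10) -> finishes; pool += (3, 0, 2) = (7, 9, 12)
  W8 needs (6, 8, 12) <= (7, 9, 12) -> finishes; pool += (1, 1, 0) = (8, 10, 12)
  W1 needs (7, 9, 12) <= (8, 10, 12) -> finishes; pool += (2, 3, 0) = (10, 13, 12)


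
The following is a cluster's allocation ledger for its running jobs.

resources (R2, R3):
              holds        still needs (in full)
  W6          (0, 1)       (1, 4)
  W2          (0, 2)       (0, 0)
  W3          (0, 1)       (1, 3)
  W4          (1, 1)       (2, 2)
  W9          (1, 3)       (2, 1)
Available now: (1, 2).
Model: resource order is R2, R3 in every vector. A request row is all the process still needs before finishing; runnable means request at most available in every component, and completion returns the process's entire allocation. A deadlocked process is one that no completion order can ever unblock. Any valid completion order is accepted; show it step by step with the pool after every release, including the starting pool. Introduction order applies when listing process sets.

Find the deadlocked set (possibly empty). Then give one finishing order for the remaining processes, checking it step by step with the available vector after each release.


Deadlocked: W4 and W9.
Key observation: after W2, W6, W3 complete, (1, 6) is the best the pool ever gets, yet each leftover process wants more R2.
A valid finishing order for the others: W2, W6, W3. Verifying each step:
  pool = (1, 2)
  W2 needs (0, 0) <= (1, 2) -> finishes; pool += (0, 2) = (1, 4)
  W6 needs (1, 4) <= (1, 4) -> finishes; pool += (0, 1) = (1, 5)
  W3 needs (1, 3) <= (1, 5) -> finishes; pool += (0, 1) = (1, 6)
The stuck group stays short no matter what:
  blocked: W4 wants (2, 2), pool (1, 6) — not enough R2
  blocked: W9 wants (2, 1), pool (1, 6) — not enough R2


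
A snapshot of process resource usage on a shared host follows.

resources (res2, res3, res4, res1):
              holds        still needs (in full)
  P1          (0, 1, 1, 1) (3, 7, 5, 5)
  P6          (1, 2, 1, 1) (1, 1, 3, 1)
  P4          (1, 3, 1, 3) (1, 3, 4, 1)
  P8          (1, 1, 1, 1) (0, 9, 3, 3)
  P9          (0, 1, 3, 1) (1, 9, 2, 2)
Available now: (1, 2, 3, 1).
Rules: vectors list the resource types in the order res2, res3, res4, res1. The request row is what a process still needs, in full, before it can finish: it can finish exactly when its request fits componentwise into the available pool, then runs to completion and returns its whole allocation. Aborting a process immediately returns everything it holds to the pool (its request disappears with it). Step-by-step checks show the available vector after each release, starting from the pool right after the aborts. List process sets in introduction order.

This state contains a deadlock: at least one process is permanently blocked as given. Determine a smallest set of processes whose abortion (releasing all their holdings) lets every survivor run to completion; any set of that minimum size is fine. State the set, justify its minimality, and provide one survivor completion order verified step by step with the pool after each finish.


Minimum abort set: P8.
Key observation: the deadlocked P9 becomes finishable only because P8 released (1, 1, 1, 1); it completes at step 4 below.
Minimality: the empty abort set fails — the state is deadlocked as it stands.
The survivors complete as P6, P4, P1, P9. Step-by-step check (starting from the post-abort pool):
  pool = (2, 3, 4, 2)
  run P6 (needs (1, 1, 3, 1), free (2, 3, 4, 2)); after release of (1, 2, 1, 1) the pool is (3, 5, 5, 3)
  run P4 (needs (1, 3, 4, 1), free (3, 5, 5, 3)); after release of (1, 3, 1, 3) the pool is (4, 8, 6, 6)
  run P1 (needs (3, 7, 5, 5), free (4, 8, 6, 6)); after release of (0, 1, 1, 1) the pool is (4, 9, 7, 7)
  run P9 (needs (1, 9, 2, 2), free (4, 9, 7, 7)); after release of (0, 1, 3, 1) the pool is (4, 10, 10, 8)


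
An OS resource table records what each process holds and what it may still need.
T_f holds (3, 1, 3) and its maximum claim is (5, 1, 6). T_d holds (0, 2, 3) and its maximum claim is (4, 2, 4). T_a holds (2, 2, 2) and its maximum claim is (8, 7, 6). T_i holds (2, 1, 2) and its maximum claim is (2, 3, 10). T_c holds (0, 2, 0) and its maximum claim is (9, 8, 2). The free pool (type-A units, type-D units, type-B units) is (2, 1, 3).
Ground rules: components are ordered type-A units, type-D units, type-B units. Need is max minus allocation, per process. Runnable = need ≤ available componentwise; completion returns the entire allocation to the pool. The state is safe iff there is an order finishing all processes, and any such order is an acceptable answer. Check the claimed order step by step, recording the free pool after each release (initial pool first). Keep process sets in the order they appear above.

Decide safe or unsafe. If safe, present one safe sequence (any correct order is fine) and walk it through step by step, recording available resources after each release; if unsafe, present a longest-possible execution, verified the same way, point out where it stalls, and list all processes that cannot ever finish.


SAFE — a valid safe sequence is T_f, T_d, T_i, T_a, T_c.
Key observation: T_f marks the first exact bind of the order: its need (2, 0, 3) fits the free (2, 1, 3) with zero slack on a requested resource.
Check, step by step:
  pool = (2, 1, 3)
  T_f: need (2, 0, 3) fits (2, 1, 3); releases (3, 1, 3), pool now (5, 2, 6)
  T_d: need (4, 0, 1) fits (5, 2, 6); releases (0, 2, 3), pool now (5, 4, 9)
  T_i: need (0, 2, 8) fits (5, 4, 9); releases (2, 1, 2), pool now (7, 5, 11)
  T_a: need (6, 5, 4) fits (7, 5, 11); releases (2, 2, 2), pool now (9, 7, 13)
  T_c: need (9, 6, 2) fits (9, 7, 13); releases (0, 2, 0), pool now (9, 9, 13)


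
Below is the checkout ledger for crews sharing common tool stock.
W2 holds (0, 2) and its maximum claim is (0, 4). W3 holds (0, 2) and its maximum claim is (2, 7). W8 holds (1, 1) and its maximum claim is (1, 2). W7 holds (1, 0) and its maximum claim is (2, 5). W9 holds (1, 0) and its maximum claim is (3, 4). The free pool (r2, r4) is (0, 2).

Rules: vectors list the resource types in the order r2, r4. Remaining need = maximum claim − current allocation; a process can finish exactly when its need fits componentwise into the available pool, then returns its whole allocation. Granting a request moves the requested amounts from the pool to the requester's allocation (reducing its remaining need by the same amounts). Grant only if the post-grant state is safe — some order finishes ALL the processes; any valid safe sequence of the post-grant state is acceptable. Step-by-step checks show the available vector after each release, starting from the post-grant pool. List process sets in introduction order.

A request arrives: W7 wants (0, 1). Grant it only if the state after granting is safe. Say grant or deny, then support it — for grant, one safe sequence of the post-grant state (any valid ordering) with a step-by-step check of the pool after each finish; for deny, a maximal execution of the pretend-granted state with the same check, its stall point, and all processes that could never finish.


GRANT — the state after the grant stays safe, e.g. via W8, W2, W7, W9, W3.
Key observation: post-grant, (0, 1) remains, and an order beginning with W8 completes everyone.
Verifying the post-grant state step by step:
  pool = (0, 1)
  W8 needs (0, 1) <= (0, 1) -> finishes; pool += (1, 1) = (1, 2)
  W2 needs (0, 2) <= (1, 2) -> finishes; pool += (0, 2) = (1, 4)
  W7 needs (1, 4) <= (1, 4) -> finishes; pool += (1, 1) = (2, 5)
  W9 needs (2, 4) <= (2, 5) -> finishes; pool += (1, 0) = (3, 5)
  W3 needs (2, 5) <= (3, 5) -> finishes; pool += (0, 2) = (3, 7)


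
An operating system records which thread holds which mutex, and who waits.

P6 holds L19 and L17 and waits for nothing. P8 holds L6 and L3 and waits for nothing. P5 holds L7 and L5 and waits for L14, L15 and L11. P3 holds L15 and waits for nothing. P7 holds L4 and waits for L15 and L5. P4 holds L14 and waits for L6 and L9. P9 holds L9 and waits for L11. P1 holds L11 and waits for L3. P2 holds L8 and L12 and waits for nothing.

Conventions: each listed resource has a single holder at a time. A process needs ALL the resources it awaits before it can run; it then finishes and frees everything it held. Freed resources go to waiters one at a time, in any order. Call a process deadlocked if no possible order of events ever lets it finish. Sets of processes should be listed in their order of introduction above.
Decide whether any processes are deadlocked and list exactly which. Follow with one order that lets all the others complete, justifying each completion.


No process is deadlocked.
Key observation: although several processes wait, no cycle exists — each chain bottoms out at a free runner.
The rest can finish in the order P8, P1, P6, P9, P3, P4, P5, P7, P2.
Verifying each step:
  run P8 (it waits on nothing); releases L6 and L3
  P1: everything it awaited (L3) is free; runs, freeing L11
  run P6 (it waits on nothing); releases L19 and L17
  P9: everything it awaited (L11) is free; runs, freeing L9
  run P3 (it waits on nothing); releases L15
  P4: everything it awaited (L6 and L9) is free; runs, freeing L14
  P5: everything it awaited (L14, L15 and L11) is free; runs, freeing L7 and L5
  P7: everything it awaited (L15 and L5) is free; runs, freeing L4
  run P2 (it waits on nothing); releases L8 and L12


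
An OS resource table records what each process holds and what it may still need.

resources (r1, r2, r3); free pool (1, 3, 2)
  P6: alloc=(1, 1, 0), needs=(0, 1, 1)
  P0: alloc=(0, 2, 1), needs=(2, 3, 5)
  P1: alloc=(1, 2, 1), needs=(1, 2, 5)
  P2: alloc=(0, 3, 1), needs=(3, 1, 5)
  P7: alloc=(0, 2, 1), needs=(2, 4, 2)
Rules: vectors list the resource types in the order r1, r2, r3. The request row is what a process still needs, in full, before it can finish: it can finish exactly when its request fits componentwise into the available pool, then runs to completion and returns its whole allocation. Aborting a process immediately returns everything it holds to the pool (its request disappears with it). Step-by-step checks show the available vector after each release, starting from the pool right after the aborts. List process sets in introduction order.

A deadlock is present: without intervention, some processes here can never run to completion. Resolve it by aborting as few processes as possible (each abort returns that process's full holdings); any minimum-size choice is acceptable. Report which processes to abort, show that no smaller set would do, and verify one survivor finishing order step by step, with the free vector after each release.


Minimum abort set: P0 and P2.
Key observation: P1 was stuck for good until P0 and P2 gave back (0, 5, 2); in the order shown it finishes at step 3.
Minimality, checking each single-abort alternative: P6 alone leaves P0 blocked (short on r3); P0 alone leaves P1 blocked (short on r3); P1 alone leaves P0 blocked (short on r3); P2 alone leaves P0 blocked (short on r3); P7 alone leaves P0 blocked (short on r3).
The survivors complete as P6, P7, P1. Walking it through (starting from the post-abort pool):
  pool = (1, 8, 4)
  P6: need (0, 1, 1) fits (1, 8, 4); releases (1, 1, 0), pool now (2, 9, 4)
  P7: need (2, 4, 2) fits (2, 9, 4); releases (0, 2, 1), pool now (2, 11, 5)
  P1: need (1, 2, 5) fits (2, 11, 5); releases (1, 2, 1), pool now (3, 13, 6)


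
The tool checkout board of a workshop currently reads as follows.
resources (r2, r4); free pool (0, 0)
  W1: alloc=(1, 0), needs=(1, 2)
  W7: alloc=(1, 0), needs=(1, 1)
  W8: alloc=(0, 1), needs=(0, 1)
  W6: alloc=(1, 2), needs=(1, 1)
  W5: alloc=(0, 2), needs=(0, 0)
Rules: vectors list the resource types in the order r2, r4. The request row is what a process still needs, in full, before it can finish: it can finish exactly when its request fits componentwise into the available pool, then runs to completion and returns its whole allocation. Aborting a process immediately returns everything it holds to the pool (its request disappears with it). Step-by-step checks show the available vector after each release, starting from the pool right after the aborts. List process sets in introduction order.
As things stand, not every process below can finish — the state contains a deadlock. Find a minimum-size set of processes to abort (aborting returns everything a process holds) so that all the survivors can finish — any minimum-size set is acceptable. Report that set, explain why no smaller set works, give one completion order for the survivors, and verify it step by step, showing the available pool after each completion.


Minimum abort set: W7.
Key observation: W1 had no path to completion before; after the abort of W7 ((1, 0) returned), step 3 is where it fits.
Why nothing smaller works: aborting no one leaves the state deadlocked as given.
One survivor order: W5, W8, W1, W6. Verifying each step (post-abort pool first):
  pool = (1, 0)
  run W5 (needs (0, 0), free (1, 0)); after release of (0, 2) the pool is (1, 2)
  run W8 (needs (0, 1), free (1, 2)); after release of (0, 1) the pool is (1, 3)
  run W1 (needs (1, 2), free (1, 3)); after release of (1, 0) the pool is (2, 3)
  run W6 (needs (1, 1), free (2, 3)); after release of (1, 2) the pool is (3, 5)
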